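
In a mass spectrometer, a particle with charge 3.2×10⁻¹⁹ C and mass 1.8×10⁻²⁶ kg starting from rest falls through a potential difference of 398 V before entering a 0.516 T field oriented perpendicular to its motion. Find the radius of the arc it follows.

r ≈ 0.0130 m

Acceleration: |q|V = ½mv² ⇒ v = √(2|q|V/m) = √(2·3.2×10⁻¹⁹·398/1.8×10⁻²⁶) ≈ 1.190×10⁵ m/s.
In the field: r = mv/(|q|B) = (1.8×10⁻²⁶)(1.190×10⁵)/((3.2×10⁻¹⁹)(0.516)) ≈ 0.0130 m.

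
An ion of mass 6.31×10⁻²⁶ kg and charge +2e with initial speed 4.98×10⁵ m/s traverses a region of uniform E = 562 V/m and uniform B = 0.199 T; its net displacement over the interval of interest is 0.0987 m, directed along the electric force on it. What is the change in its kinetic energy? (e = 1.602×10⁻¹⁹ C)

The magnetic force is always ⟂ v and does no work; only the electric force changes KE.
ΔKE = F_E · d = |q|E d = (3.204×10⁻¹⁹)(562)(0.0987) ≈ 1.78×10⁻¹⁷ J.

ΔKE ≈ 1.78×10⁻¹⁷ J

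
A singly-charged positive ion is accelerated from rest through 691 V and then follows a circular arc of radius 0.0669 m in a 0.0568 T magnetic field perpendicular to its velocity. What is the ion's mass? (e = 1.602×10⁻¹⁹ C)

m ≈ 1.67×10⁻²⁷ kg

Combine |q|V = ½mv² and r = mv/(|q|B): eliminate v to get m = qB²r²/(2V).
m = (1.602×10⁻¹⁹)(0.0568)²(0.0669)²/(2·691) ≈ 1.67×10⁻²⁷ kg.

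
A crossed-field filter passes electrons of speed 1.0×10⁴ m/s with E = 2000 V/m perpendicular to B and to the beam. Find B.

B = 0.20 T

Balance of forces in the selector: qE = qvB ⇒ B = E/v.
B = 2000/1.0×10⁴ = 0.20 T.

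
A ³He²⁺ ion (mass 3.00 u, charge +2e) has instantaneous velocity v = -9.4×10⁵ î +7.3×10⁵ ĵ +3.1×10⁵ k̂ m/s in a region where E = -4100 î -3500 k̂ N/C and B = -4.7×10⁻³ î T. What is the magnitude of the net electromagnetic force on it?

|F| ≈ 1.39×10⁻¹⁵ N

v×B = (0, -1460, 3430) N/C.
E + v×B = (-4100, -1460, -69.0) N/C.
F = q(E + v×B) = (3.204×10⁻¹⁹ C)·(-4100, -1460, -69.0) = (-1.31×10⁻¹⁵, -4.67×10⁻¹⁶, -2.21×10⁻¹⁷) N.
|F| = 1.39×10⁻¹⁵ N.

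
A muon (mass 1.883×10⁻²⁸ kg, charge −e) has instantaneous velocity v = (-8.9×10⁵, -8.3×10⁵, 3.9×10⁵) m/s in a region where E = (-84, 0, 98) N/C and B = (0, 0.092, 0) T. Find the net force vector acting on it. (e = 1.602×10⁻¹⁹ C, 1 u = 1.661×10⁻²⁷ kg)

v×B = (-3.59×10⁴, 0, -8.19×10⁴) N/C.
E + v×B = (-3.60×10⁴, 0, -8.18×10⁴) N/C.
F = q(E + v×B) = (−1.602×10⁻¹⁹ C)·(-3.60×10⁴, 0, -8.18×10⁴) = (5.76×10⁻¹⁵, 0, 1.31×10⁻¹⁴) N.

F ≈ (5.76×10⁻¹⁵, 0, 1.31×10⁻¹⁴) N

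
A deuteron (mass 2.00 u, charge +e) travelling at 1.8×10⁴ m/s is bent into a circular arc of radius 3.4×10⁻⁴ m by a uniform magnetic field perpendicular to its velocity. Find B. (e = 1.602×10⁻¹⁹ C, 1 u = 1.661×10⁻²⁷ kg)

B ≈ 1.1 T

From |q|vB = mv²/r, B = mv/(|q|r).
B = (3.322×10⁻²⁷)(1.8×10⁴)/((1.602×10⁻¹⁹)(3.4×10⁻⁴)) ≈ 1.1 T.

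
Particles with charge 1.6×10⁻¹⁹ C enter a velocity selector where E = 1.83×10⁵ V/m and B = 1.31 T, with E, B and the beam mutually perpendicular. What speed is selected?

For undeflected motion the electric and magnetic forces balance: qE = qvB.
v = E/B = 1.83×10⁵/1.31 = 1.40×10⁵ m/s.

v = 1.40×10⁵ m/s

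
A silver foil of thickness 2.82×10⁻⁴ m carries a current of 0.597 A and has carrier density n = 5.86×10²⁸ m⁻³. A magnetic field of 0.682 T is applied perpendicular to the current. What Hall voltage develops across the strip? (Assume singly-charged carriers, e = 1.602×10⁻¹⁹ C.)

V_H = IB/(n e t).
V_H = (0.597)(0.682)/((5.86×10²⁸)(1.602×10⁻¹⁹)(2.82×10⁻⁴)) ≈ 1.54×10⁻⁷ V.

V_H ≈ 1.54×10⁻⁷ V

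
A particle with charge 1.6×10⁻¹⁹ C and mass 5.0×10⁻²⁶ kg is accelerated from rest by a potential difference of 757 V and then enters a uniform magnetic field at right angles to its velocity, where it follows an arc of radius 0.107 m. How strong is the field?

v = √(2|q|V/m) = √(2·1.6×10⁻¹⁹·757/5.0×10⁻²⁶) ≈ 6.960×10⁴ m/s.
B = mv/(|q|r) = (5.0×10⁻²⁶)(6.960×10⁴)/((1.6×10⁻¹⁹)(0.107)) ≈ 0.203 T.

B ≈ 0.203 T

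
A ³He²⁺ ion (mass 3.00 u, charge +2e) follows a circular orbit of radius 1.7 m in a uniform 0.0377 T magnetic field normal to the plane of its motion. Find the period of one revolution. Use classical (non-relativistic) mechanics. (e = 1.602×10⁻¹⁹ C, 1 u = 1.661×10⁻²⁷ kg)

The cyclotron period depends only on m, q, B: T = 2πm/(|q|B).
T = 2π(4.983×10⁻²⁷)/((3.204×10⁻¹⁹)(0.0377)) ≈ 2.59×10⁻⁶ s.

T ≈ 2.59×10⁻⁶ s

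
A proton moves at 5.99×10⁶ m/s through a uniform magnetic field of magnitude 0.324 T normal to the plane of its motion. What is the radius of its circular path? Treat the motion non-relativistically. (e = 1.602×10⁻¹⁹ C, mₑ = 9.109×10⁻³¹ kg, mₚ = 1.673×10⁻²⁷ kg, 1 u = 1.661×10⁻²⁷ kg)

The magnetic force provides the centripetal force: |q|vB = mv²/r.
r = mv/(|q|B) = (1.673×10⁻²⁷)(5.99×10⁶)/((1.602×10⁻¹⁹)(0.324)) ≈ 0.193 m.

r ≈ 0.193 m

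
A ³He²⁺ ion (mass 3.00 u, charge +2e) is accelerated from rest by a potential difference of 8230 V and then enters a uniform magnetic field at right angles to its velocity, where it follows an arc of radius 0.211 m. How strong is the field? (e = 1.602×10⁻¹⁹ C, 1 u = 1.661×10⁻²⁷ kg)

v = √(2|q|V/m) = √(2·3.204×10⁻¹⁹·8230/4.983×10⁻²⁷) ≈ 1.029×10⁶ m/s.
B = mv/(|q|r) = (4.983×10⁻²⁷)(1.029×10⁶)/((3.204×10⁻¹⁹)(0.211)) ≈ 0.0758 T.

B ≈ 0.0758 T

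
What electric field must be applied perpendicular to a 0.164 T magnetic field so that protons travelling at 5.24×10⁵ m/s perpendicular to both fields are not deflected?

For straight-line motion qE = qvB, so E = vB.
E = 5.24×10⁵ × 0.164 = 8.59×10⁴ V/m.

E = 8.59×10⁴ V/m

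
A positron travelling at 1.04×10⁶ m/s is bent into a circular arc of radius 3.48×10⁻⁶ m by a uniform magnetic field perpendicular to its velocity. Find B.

From |q|vB = mv²/r, B = mv/(|q|r).
B = (9.109×10⁻³¹)(1.04×10⁶)/((1.602×10⁻¹⁹)(3.48×10⁻⁶)) ≈ 1.70 T.

B ≈ 1.70 T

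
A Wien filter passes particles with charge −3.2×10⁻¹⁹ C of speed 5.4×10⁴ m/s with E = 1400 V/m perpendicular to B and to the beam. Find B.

Balance of forces in the selector: qE = qvB ⇒ B = E/v.
B = 1400/5.4×10⁴ = 0.026 T.

B = 0.026 T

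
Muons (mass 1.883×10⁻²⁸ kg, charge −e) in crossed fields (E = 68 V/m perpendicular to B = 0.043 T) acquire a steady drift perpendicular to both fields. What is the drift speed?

In crossed fields the guiding centre drifts at v_d = |E×B|/B² = E/B, independent of charge and mass.
v_d = 68/0.043 = 1600 m/s.

v_d ≈ 1600 m/s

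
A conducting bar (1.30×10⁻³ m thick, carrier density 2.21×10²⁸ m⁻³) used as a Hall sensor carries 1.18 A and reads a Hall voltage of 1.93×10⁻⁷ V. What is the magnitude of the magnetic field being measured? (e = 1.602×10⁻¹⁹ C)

B ≈ 0.753 T

From V_H = IB/(n e t), B = V_H n e t / I.
B = (1.93×10⁻⁷)(2.21×10²⁸)(1.602×10⁻¹⁹)(1.30×10⁻³)/1.18 ≈ 0.753 T.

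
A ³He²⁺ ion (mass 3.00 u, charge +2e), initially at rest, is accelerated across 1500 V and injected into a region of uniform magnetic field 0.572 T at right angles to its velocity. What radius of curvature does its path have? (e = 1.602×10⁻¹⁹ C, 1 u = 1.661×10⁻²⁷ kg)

r ≈ 0.0119 m

Acceleration: |q|V = ½mv² ⇒ v = √(2|q|V/m) = √(2·3.204×10⁻¹⁹·1500/4.983×10⁻²⁷) ≈ 4.392×10⁵ m/s.
In the field: r = mv/(|q|B) = (4.983×10⁻²⁷)(4.392×10⁵)/((3.204×10⁻¹⁹)(0.572)) ≈ 0.0119 m.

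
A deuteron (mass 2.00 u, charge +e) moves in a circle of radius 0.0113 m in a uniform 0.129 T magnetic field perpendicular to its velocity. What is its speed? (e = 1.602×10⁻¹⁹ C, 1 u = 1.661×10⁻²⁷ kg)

v ≈ 7.03×10⁴ m/s

From |q|vB = mv²/r, v = |q|Br/m.
v = (1.602×10⁻¹⁹)(0.129)(0.0113)/3.322×10⁻²⁷ ≈ 7.03×10⁴ m/s.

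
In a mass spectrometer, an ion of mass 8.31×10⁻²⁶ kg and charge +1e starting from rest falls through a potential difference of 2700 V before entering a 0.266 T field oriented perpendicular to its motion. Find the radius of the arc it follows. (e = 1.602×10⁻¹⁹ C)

Acceleration: |q|V = ½mv² ⇒ v = √(2|q|V/m) = √(2·1.602×10⁻¹⁹·2700/8.31×10⁻²⁶) ≈ 1.020×10⁵ m/s.
In the field: r = mv/(|q|B) = (8.31×10⁻²⁶)(1.020×10⁵)/((1.602×10⁻¹⁹)(0.266)) ≈ 0.199 m.

r ≈ 0.199 m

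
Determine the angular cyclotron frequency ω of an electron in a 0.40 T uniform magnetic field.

ω = |q|B/m.
ω = (1.602×10⁻¹⁹)(0.40)/9.109×10⁻³¹ ≈ 7.0×10¹⁰ rad/s.

ω ≈ 7.0×10¹⁰ rad/s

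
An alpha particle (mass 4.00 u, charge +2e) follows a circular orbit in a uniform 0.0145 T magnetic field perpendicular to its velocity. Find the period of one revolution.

The cyclotron period depends only on m, q, B: T = 2πm/(|q|B).
T = 2π(6.644×10⁻²⁷)/((3.204×10⁻¹⁹)(0.0145)) ≈ 8.99×10⁻⁶ s.

T ≈ 8.99×10⁻⁶ s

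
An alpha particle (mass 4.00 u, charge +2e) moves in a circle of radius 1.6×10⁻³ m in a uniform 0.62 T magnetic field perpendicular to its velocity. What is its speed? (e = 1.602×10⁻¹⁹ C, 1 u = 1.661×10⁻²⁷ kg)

From |q|vB = mv²/r, v = |q|Br/m.
v = (3.204×10⁻¹⁹)(0.62)(1.6×10⁻³)/6.644×10⁻²⁷ ≈ 4.8×10⁴ m/s.

v ≈ 4.8×10⁴ m/s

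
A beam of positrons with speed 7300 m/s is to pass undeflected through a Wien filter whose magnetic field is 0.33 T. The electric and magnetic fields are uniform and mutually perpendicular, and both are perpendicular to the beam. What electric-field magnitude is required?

For straight-line motion qE = qvB, so E = vB.
E = 7300 × 0.33 = 2400 V/m.

E = 2400 V/m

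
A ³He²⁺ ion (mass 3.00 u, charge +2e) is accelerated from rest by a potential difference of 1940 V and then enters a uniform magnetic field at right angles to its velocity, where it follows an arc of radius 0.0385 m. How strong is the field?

v = √(2|q|V/m) = √(2·3.204×10⁻¹⁹·1940/4.983×10⁻²⁷) ≈ 4.995×10⁵ m/s.
B = mv/(|q|r) = (4.983×10⁻²⁷)(4.995×10⁵)/((3.204×10⁻¹⁹)(0.0385)) ≈ 0.202 T.

B ≈ 0.202 T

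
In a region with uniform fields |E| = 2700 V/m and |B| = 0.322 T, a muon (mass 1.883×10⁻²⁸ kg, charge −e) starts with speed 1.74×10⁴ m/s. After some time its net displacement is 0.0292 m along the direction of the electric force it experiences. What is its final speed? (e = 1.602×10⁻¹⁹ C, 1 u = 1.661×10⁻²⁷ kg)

B does no work; ΔKE = |q|E d.
½mv_f² = ½mv₀² + |q|Ed = ½(1.883×10⁻²⁸)(1.74×10⁴)² + (1.602×10⁻¹⁹)(2700)(0.0292) ≈ 2.850×10⁻²⁰ J + 1.263×10⁻¹⁷ J ≈ 1.266×10⁻¹⁷ J.
v_f = √(2·1.266×10⁻¹⁷/1.883×10⁻²⁸) ≈ 3.67×10⁵ m/s.

v_f ≈ 3.67×10⁵ m/s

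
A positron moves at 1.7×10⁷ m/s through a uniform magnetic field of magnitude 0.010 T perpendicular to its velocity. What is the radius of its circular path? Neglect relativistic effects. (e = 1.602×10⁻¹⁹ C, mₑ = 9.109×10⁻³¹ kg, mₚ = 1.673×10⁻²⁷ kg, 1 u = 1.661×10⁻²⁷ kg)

r ≈ 9.7×10⁻³ m

The magnetic force provides the centripetal force: |q|vB = mv²/r.
r = mv/(|q|B) = (9.109×10⁻³¹)(1.7×10⁷)/((1.602×10⁻¹⁹)(0.010)) ≈ 9.7×10⁻³ m.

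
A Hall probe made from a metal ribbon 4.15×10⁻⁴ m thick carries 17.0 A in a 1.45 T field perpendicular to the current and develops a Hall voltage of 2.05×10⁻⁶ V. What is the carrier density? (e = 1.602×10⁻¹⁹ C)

n ≈ 1.81×10²⁹ m⁻³

From V_H = IB/(n e t), n = IB/(V_H e t).
n = (17.0)(1.45)/((2.05×10⁻⁶)(1.602×10⁻¹⁹)(4.15×10⁻⁴)) ≈ 1.81×10²⁹ m⁻³.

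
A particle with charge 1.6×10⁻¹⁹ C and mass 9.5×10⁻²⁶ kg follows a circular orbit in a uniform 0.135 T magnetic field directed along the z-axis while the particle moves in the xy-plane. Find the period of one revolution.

The cyclotron period depends only on m, q, B: T = 2πm/(|q|B).
T = 2π(9.5×10⁻²⁶)/((1.6×10⁻¹⁹)(0.135)) ≈ 2.76×10⁻⁵ s.

T ≈ 2.76×10⁻⁵ s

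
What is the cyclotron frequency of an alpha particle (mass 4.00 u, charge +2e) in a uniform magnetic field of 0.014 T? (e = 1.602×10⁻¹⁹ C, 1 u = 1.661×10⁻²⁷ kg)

f ≈ 1.1×10⁵ Hz

f = |q|B/(2πm).
f = (3.204×10⁻¹⁹)(0.014)/(2π·6.644×10⁻²⁷) ≈ 1.1×10⁵ Hz.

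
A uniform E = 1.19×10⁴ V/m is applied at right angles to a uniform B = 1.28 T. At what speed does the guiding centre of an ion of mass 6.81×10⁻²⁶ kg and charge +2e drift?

The steady drift has the magnetic force balancing the electric force, so v_d = E/B.
v_d = 1.19×10⁴/1.28 = 9300 m/s.

v_d ≈ 9300 m/s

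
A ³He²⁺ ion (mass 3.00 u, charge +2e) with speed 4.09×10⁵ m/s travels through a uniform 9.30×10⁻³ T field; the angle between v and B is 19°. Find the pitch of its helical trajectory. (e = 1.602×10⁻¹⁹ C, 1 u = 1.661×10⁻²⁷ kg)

v∥ = v cosθ = 4.09×10⁵·cos19° ≈ 3.867×10⁵ m/s.
T = 2πm/(|q|B) = 2π(4.983×10⁻²⁷)/((3.204×10⁻¹⁹)(9.30×10⁻³)) ≈ 1.051×10⁻⁵ s.
pitch = v∥ T = (3.867×10⁵)(1.051×10⁻⁵) ≈ 4.06 m.

p ≈ 4.06 m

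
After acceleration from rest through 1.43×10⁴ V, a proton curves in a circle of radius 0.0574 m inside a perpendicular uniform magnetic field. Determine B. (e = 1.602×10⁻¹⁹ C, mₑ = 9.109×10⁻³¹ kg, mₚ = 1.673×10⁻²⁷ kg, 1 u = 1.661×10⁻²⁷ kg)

B ≈ 0.301 T

v = √(2|q|V/m) = √(2·1.602×10⁻¹⁹·1.43×10⁴/1.673×10⁻²⁷) ≈ 1.655×10⁶ m/s.
B = mv/(|q|r) = (1.673×10⁻²⁷)(1.655×10⁶)/((1.602×10⁻¹⁹)(0.0574)) ≈ 0.301 T.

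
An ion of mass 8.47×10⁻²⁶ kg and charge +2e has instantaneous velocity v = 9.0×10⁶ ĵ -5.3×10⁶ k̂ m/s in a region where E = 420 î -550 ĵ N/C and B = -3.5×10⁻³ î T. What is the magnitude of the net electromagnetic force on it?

v×B = (0, 1.86×10⁴, 3.15×10⁴) N/C.
E + v×B = (420, 1.80×10⁴, 3.15×10⁴) N/C.
F = q(E + v×B) = (3.204×10⁻¹⁹ C)·(420, 1.80×10⁴, 3.15×10⁴) = (1.35×10⁻¹⁶, 5.77×10⁻¹⁵, 1.01×10⁻¹⁴) N.
|F| = 1.16×10⁻¹⁴ N.

|F| ≈ 1.16×10⁻¹⁴ N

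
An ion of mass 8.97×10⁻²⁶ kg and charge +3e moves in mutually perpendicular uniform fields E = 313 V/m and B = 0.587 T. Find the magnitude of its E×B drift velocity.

In crossed fields the guiding centre drifts at v_d = |E×B|/B² = E/B, independent of charge and mass.
v_d = 313/0.587 = 533 m/s.

v_d ≈ 533 m/s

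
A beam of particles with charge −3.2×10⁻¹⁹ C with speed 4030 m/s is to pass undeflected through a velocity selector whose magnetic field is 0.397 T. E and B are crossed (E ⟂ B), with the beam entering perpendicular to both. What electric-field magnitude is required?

E = 1600 V/m

For straight-line motion qE = qvB, so E = vB.
E = 4030 × 0.397 = 1600 V/m.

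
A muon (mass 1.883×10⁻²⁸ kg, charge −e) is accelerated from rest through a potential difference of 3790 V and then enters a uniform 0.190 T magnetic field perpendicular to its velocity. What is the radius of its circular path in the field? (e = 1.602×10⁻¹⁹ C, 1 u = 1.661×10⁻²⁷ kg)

Acceleration: |q|V = ½mv² ⇒ v = √(2|q|V/m) = √(2·1.602×10⁻¹⁹·3790/1.883×10⁻²⁸) ≈ 2.539×10⁶ m/s.
In the field: r = mv/(|q|B) = (1.883×10⁻²⁸)(2.539×10⁶)/((1.602×10⁻¹⁹)(0.190)) ≈ 0.0157 m.

r ≈ 0.0157 m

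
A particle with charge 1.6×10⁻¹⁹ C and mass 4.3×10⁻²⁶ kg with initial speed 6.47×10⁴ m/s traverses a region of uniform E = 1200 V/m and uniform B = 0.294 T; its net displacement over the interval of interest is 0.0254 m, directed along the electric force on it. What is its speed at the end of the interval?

v_f ≈ 6.64×10⁴ m/s

B does no work; ΔKE = |q|E d.
½mv_f² = ½mv₀² + |q|Ed = ½(4.3×10⁻²⁶)(6.47×10⁴)² + (1.6×10⁻¹⁹)(1200)(0.0254) ≈ 9.000×10⁻¹⁷ J + 4.877×10⁻¹⁸ J ≈ 9.488×10⁻¹⁷ J.
v_f = √(2·9.488×10⁻¹⁷/4.3×10⁻²⁶) ≈ 6.64×10⁴ m/s.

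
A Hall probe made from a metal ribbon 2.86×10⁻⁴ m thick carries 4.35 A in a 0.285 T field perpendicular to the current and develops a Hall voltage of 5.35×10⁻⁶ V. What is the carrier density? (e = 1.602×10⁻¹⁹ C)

From V_H = IB/(n e t), n = IB/(V_H e t).
n = (4.35)(0.285)/((5.35×10⁻⁶)(1.602×10⁻¹⁹)(2.86×10⁻⁴)) ≈ 5.06×10²⁷ m⁻³.

n ≈ 5.06×10²⁷ m⁻³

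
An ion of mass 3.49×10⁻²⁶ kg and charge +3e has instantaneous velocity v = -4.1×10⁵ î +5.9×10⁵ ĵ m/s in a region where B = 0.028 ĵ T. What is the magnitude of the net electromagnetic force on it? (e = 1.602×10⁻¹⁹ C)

v×B = (0, 0, -1.15×10⁴) N/C.
F = q v×B = (4.806×10⁻¹⁹ C)·(0, 0, -1.15×10⁴) = (0, 0, -5.52×10⁻¹⁵) N.
|F| = 5.52×10⁻¹⁵ N.

|F| ≈ 5.52×10⁻¹⁵ N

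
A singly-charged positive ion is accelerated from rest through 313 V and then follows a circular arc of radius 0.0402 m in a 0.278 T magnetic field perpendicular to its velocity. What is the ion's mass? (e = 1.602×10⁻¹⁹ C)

Combine |q|V = ½mv² and r = mv/(|q|B): eliminate v to get m = qB²r²/(2V).
m = (1.602×10⁻¹⁹)(0.278)²(0.0402)²/(2·313) ≈ 3.20×10⁻²⁶ kg.

m ≈ 3.20×10⁻²⁶ kg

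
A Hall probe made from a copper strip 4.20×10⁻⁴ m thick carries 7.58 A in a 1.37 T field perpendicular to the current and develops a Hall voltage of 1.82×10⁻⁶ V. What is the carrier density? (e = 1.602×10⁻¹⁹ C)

n ≈ 8.48×10²⁸ m⁻³

From V_H = IB/(n e t), n = IB/(V_H e t).
n = (7.58)(1.37)/((1.82×10⁻⁶)(1.602×10⁻¹⁹)(4.20×10⁻⁴)) ≈ 8.48×10²⁸ m⁻³.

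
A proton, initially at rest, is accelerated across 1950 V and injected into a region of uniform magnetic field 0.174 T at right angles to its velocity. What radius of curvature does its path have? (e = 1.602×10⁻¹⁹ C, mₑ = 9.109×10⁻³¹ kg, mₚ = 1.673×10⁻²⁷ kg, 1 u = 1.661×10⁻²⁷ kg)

r ≈ 0.0367 m

Acceleration: |q|V = ½mv² ⇒ v = √(2|q|V/m) = √(2·1.602×10⁻¹⁹·1950/1.673×10⁻²⁷) ≈ 6.111×10⁵ m/s.
In the field: r = mv/(|q|B) = (1.673×10⁻²⁷)(6.111×10⁵)/((1.602×10⁻¹⁹)(0.174)) ≈ 0.0367 m.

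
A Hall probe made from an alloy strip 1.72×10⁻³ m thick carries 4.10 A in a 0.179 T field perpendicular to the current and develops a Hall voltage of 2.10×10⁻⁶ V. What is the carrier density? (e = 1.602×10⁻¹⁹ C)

From V_H = IB/(n e t), n = IB/(V_H e t).
n = (4.10)(0.179)/((2.10×10⁻⁶)(1.602×10⁻¹⁹)(1.72×10⁻³)) ≈ 1.27×10²⁷ m⁻³.

n ≈ 1.27×10²⁷ m⁻³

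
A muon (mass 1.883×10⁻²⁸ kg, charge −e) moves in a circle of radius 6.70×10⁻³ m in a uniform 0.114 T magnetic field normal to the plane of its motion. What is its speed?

From |q|vB = mv²/r, v = |q|Br/m.
v = (1.602×10⁻¹⁹)(0.114)(6.70×10⁻³)/1.883×10⁻²⁸ ≈ 6.50×10⁵ m/s.

v ≈ 6.50×10⁵ m/s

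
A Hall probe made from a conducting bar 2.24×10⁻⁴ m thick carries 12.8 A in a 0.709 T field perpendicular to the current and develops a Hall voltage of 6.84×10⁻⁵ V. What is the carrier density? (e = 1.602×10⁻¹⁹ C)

From V_H = IB/(n e t), n = IB/(V_H e t).
n = (12.8)(0.709)/((6.84×10⁻⁵)(1.602×10⁻¹⁹)(2.24×10⁻⁴)) ≈ 3.70×10²⁷ m⁻³.

n ≈ 3.70×10²⁷ m⁻³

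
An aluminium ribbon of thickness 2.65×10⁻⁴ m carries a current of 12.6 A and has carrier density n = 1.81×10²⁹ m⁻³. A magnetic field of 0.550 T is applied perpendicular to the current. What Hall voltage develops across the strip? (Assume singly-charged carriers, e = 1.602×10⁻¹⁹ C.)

V_H ≈ 9.02×10⁻⁷ V

V_H = IB/(n e t).
V_H = (12.6)(0.550)/((1.81×10²⁹)(1.602×10⁻¹⁹)(2.65×10⁻⁴)) ≈ 9.02×10⁻⁷ V.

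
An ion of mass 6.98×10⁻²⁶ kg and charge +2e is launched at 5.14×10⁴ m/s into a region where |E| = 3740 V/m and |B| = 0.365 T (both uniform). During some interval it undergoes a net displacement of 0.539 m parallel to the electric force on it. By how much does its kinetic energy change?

The magnetic force is always ⟂ v and does no work; only the electric force changes KE.
ΔKE = F_E · d = |q|E d = (3.204×10⁻¹⁹)(3740)(0.539) ≈ 6.46×10⁻¹⁶ J.

ΔKE ≈ 6.46×10⁻¹⁶ J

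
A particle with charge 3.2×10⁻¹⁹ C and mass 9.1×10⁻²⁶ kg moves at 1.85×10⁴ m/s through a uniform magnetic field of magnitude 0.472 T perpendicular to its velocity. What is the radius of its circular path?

The magnetic force provides the centripetal force: |q|vB = mv²/r.
r = mv/(|q|B) = (9.1×10⁻²⁶)(1.85×10⁴)/((3.2×10⁻¹⁹)(0.472)) ≈ 0.0111 m.

r ≈ 0.0111 m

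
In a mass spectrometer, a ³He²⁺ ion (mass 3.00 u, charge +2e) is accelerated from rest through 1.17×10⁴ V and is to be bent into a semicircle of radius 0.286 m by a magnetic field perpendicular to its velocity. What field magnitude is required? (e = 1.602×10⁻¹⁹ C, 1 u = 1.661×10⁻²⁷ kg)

B ≈ 0.0667 T

v = √(2|q|V/m) = √(2·3.204×10⁻¹⁹·1.17×10⁴/4.983×10⁻²⁷) ≈ 1.227×10⁶ m/s.
B = mv/(|q|r) = (4.983×10⁻²⁷)(1.227×10⁶)/((3.204×10⁻¹⁹)(0.286)) ≈ 0.0667 T.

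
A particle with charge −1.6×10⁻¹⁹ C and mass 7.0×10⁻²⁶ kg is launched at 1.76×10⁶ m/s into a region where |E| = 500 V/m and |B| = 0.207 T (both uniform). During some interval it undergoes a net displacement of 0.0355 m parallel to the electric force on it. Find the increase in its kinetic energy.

The magnetic force is always ⟂ v and does no work; only the electric force changes KE.
ΔKE = F_E · d = |q|E d = (1.6×10⁻¹⁹)(500)(0.0355) ≈ 2.84×10⁻¹⁸ J.

ΔKE ≈ 2.84×10⁻¹⁸ J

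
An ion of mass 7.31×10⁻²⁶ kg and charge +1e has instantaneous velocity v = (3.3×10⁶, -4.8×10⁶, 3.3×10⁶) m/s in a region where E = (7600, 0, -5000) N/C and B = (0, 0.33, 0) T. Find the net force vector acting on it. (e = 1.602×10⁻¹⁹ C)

v×B = (-1.09×10⁶, 0, 1.09×10⁶) N/C.
E + v×B = (-1.08×10⁶, 0, 1.08×10⁶) N/C.
F = q(E + v×B) = (1.602×10⁻¹⁹ C)·(-1.08×10⁶, 0, 1.08×10⁶) = (-1.73×10⁻¹³, 0, 1.74×10⁻¹³) N.

F ≈ (-1.73×10⁻¹³, 0, 1.74×10⁻¹³) N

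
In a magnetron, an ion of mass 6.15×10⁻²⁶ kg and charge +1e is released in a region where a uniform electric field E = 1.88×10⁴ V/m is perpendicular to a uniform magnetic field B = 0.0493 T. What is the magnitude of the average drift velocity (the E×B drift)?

In crossed fields the guiding centre drifts at v_d = |E×B|/B² = E/B, independent of charge and mass.
v_d = 1.88×10⁴/0.0493 = 3.81×10⁵ m/s.

v_d ≈ 3.81×10⁵ m/s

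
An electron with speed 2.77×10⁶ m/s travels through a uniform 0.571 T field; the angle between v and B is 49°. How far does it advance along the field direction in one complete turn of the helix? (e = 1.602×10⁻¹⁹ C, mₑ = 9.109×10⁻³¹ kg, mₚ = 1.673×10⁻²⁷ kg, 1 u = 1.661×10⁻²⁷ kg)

p ≈ 1.14×10⁻⁴ m

v∥ = v cosθ = 2.77×10⁶·cos49° ≈ 1.817×10⁶ m/s.
T = 2πm/(|q|B) = 2π(9.109×10⁻³¹)/((1.602×10⁻¹⁹)(0.571)) ≈ 6.257×10⁻¹¹ s.
pitch = v∥ T = (1.817×10⁶)(6.257×10⁻¹¹) ≈ 1.14×10⁻⁴ m.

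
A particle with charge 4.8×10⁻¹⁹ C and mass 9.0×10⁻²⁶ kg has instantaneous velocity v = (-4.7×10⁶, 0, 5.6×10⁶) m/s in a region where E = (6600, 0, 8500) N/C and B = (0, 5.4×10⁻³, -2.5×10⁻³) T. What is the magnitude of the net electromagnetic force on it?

v×B = (-3.02×10⁴, -1.18×10⁴, -2.54×10⁴) N/C.
E + v×B = (-2.36×10⁴, -1.18×10⁴, -1.69×10⁴) N/C.
F = q(E + v×B) = (4.8×10⁻¹⁹ C)·(-2.36×10⁴, -1.18×10⁴, -1.69×10⁴) = (-1.13×10⁻¹⁴, -5.64×10⁻¹⁵, -8.10×10⁻¹⁵) N.
|F| = 1.50×10⁻¹⁴ N.

|F| ≈ 1.50×10⁻¹⁴ N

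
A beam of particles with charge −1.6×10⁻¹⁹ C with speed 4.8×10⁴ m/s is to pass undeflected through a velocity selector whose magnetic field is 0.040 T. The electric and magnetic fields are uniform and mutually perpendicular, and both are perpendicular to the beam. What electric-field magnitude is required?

For straight-line motion qE = qvB, so E = vB.
E = 4.8×10⁴ × 0.040 = 1900 V/m.

E = 1900 V/m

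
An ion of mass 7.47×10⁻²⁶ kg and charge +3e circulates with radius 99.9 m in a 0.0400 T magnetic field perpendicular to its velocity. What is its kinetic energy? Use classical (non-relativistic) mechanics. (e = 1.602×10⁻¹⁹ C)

v = |q|Br/m, then KE = ½mv² = (qBr)²/(2m).
v = (4.806×10⁻¹⁹)(0.0400)(99.9)/7.47×10⁻²⁶ ≈ 2.571×10⁷ m/s.
KE = ½(7.47×10⁻²⁶)(2.571×10⁷)² ≈ 2.47×10⁻¹¹ J.

KE ≈ 2.47×10⁻¹¹ J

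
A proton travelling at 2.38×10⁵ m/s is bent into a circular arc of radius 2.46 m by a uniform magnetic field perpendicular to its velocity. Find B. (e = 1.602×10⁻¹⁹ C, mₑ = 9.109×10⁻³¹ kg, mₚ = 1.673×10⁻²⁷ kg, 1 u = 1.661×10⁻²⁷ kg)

From |q|vB = mv²/r, B = mv/(|q|r).
B = (1.673×10⁻²⁷)(2.38×10⁵)/((1.602×10⁻¹⁹)(2.46)) ≈ 1.01×10⁻³ T.

B ≈ 1.01×10⁻³ T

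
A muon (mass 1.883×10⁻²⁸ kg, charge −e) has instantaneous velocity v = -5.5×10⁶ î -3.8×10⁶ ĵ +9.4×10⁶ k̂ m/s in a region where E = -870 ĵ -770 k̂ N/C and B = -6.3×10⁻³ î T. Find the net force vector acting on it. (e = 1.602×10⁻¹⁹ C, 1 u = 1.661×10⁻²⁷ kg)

v×B = (0, -5.92×10⁴, -2.39×10⁴) N/C.
E + v×B = (0, -6.01×10⁴, -2.47×10⁴) N/C.
F = q(E + v×B) = (−1.602×10⁻¹⁹ C)·(0, -6.01×10⁴, -2.47×10⁴) = (0, 9.63×10⁻¹⁵, 3.96×10⁻¹⁵) N.

F ≈ (0, 9.63×10⁻¹⁵, 3.96×10⁻¹⁵) N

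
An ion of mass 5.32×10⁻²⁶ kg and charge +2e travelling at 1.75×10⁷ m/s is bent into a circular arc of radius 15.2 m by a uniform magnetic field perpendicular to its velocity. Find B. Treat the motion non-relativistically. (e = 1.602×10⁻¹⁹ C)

From |q|vB = mv²/r, B = mv/(|q|r).
B = (5.32×10⁻²⁶)(1.75×10⁷)/((3.204×10⁻¹⁹)(15.2)) ≈ 0.191 T.

B ≈ 0.191 T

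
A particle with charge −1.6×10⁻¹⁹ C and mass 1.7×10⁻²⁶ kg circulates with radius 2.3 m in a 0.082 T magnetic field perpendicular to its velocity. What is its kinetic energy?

v = |q|Br/m, then KE = ½mv² = (qBr)²/(2m).
v = (1.6×10⁻¹⁹)(0.082)(2.3)/1.7×10⁻²⁶ ≈ 1.775×10⁶ m/s.
KE = ½(1.7×10⁻²⁶)(1.775×10⁶)² ≈ 2.7×10⁻¹⁴ J = 1.7×10⁵ eV.

KE ≈ 1.7×10⁵ eV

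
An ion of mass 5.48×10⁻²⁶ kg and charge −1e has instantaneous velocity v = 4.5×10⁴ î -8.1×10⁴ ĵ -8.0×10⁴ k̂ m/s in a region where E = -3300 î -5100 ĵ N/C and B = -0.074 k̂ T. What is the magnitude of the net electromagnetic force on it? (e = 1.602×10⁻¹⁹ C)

v×B = (5990, 3330, 0) N/C.
E + v×B = (2690, -1770, 0) N/C.
F = q(E + v×B) = (−1.602×10⁻¹⁹ C)·(2690, -1770, 0) = (-4.32×10⁻¹⁶, 2.84×10⁻¹⁶, 0) N.
|F| = 5.16×10⁻¹⁶ N.

|F| ≈ 5.16×10⁻¹⁶ N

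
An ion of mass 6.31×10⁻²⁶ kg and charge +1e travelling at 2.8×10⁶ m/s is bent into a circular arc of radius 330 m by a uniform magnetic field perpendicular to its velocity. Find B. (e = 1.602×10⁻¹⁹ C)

From |q|vB = mv²/r, B = mv/(|q|r).
B = (6.31×10⁻²⁶)(2.8×10⁶)/((1.602×10⁻¹⁹)(330)) ≈ 3.3×10⁻³ T.

B ≈ 3.3×10⁻³ T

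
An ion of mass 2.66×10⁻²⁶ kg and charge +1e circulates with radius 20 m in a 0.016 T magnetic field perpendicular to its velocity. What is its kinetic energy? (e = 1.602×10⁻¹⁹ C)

v = |q|Br/m, then KE = ½mv² = (qBr)²/(2m).
v = (1.602×10⁻¹⁹)(0.016)(20)/2.66×10⁻²⁶ ≈ 1.927×10⁶ m/s.
KE = ½(2.66×10⁻²⁶)(1.927×10⁶)² ≈ 4.9×10⁻¹⁴ J = 3.1×10⁵ eV.

KE ≈ 3.1×10⁵ eV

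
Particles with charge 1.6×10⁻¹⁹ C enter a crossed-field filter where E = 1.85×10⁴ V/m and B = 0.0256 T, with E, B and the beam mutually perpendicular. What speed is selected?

Straight-line motion ⇒ electric and magnetic forces cancel, so E = vB.
v = E/B = 1.85×10⁴/0.0256 = 7.23×10⁵ m/s.

v = 7.23×10⁵ m/s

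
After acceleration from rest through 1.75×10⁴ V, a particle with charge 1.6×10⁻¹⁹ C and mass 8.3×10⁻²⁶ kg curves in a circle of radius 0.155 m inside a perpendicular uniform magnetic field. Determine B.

v = √(2|q|V/m) = √(2·1.6×10⁻¹⁹·1.75×10⁴/8.3×10⁻²⁶) ≈ 2.597×10⁵ m/s.
B = mv/(|q|r) = (8.3×10⁻²⁶)(2.597×10⁵)/((1.6×10⁻¹⁹)(0.155)) ≈ 0.869 T.

B ≈ 0.869 T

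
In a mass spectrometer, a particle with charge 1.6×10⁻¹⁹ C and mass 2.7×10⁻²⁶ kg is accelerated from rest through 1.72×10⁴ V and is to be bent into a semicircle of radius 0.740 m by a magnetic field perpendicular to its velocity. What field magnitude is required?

v = √(2|q|V/m) = √(2·1.6×10⁻¹⁹·1.72×10⁴/2.7×10⁻²⁶) ≈ 4.515×10⁵ m/s.
B = mv/(|q|r) = (2.7×10⁻²⁶)(4.515×10⁵)/((1.6×10⁻¹⁹)(0.740)) ≈ 0.103 T.

B ≈ 0.103 T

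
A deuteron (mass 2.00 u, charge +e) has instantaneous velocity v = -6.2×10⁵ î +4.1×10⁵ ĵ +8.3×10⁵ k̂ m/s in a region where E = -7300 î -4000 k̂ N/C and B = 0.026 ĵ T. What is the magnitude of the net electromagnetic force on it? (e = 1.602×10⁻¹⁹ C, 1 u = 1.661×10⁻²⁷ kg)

v×B = (-2.16×10⁴, 0, -1.61×10⁴) N/C.
E + v×B = (-2.89×10⁴, 0, -2.01×10⁴) N/C.
F = q(E + v×B) = (1.602×10⁻¹⁹ C)·(-2.89×10⁴, 0, -2.01×10⁴) = (-4.63×10⁻¹⁵, 0, -3.22×10⁻¹⁵) N.
|F| = 5.64×10⁻¹⁵ N.

|F| ≈ 5.64×10⁻¹⁵ N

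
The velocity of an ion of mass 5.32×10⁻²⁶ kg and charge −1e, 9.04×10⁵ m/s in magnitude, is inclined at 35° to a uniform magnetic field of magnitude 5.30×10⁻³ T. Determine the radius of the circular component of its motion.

v⊥ = v sinθ = 9.04×10⁵·sin35° ≈ 5.185×10⁵ m/s.
r = m v⊥/(|q|B) = (5.32×10⁻²⁶)(5.185×10⁵)/((1.602×10⁻¹⁹)(5.30×10⁻³)) ≈ 32.5 m.

r ≈ 32.5 m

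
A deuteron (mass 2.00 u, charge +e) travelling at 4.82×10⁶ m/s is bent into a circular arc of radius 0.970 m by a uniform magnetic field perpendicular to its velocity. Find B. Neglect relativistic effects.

From |q|vB = mv²/r, B = mv/(|q|r).
B = (3.322×10⁻²⁷)(4.82×10⁶)/((1.602×10⁻¹⁹)(0.970)) ≈ 0.103 T.

B ≈ 0.103 T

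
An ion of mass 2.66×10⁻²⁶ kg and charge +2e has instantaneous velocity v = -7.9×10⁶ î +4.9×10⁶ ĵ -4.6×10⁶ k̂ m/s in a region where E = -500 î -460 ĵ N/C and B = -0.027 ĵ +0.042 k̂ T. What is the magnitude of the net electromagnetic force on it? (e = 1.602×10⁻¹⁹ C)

|F| ≈ 1.29×10⁻¹³ N

v×B = (8.16×10⁴, 3.32×10⁵, 2.13×10⁵) N/C.
E + v×B = (8.11×10⁴, 3.31×10⁵, 2.13×10⁵) N/C.
F = q(E + v×B) = (3.204×10⁻¹⁹ C)·(8.11×10⁴, 3.31×10⁵, 2.13×10⁵) = (2.60×10⁻¹⁴, 1.06×10⁻¹³, 6.83×10⁻¹⁴) N.
|F| = 1.29×10⁻¹³ N.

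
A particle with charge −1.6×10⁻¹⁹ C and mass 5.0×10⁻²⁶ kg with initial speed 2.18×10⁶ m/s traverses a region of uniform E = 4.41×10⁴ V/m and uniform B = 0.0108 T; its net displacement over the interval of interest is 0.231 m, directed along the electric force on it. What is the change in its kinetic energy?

ΔKE ≈ 1.63×10⁻¹⁵ J

The magnetic force is always ⟂ v and does no work; only the electric force changes KE.
ΔKE = F_E · d = |q|E d = (1.6×10⁻¹⁹)(4.41×10⁴)(0.231) ≈ 1.63×10⁻¹⁵ J.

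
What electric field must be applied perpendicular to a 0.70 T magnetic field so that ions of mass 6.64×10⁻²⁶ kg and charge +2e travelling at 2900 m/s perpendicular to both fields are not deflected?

E = 2000 V/m

For straight-line motion qE = qvB, so E = vB.
E = 2900 × 0.70 = 2000 V/m.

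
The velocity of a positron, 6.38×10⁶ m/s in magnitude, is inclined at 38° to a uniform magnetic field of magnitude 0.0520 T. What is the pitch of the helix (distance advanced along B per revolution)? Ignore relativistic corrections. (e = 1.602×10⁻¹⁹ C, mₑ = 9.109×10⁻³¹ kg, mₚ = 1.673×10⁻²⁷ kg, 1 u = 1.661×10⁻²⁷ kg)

v∥ = v cosθ = 6.38×10⁶·cos38° ≈ 5.028×10⁶ m/s.
T = 2πm/(|q|B) = 2π(9.109×10⁻³¹)/((1.602×10⁻¹⁹)(0.0520)) ≈ 6.870×10⁻¹⁰ s.
pitch = v∥ T = (5.028×10⁶)(6.870×10⁻¹⁰) ≈ 3.45×10⁻³ m.

p ≈ 3.45×10⁻³ m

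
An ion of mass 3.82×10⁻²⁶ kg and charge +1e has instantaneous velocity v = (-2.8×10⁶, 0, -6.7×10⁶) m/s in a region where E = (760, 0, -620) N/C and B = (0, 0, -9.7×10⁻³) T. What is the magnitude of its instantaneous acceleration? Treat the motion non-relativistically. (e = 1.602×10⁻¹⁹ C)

v×B = (0, -2.72×10⁴, 0) N/C.
E + v×B = (760, -2.72×10⁴, -620) N/C.
F = q(E + v×B) = (1.602×10⁻¹⁹ C)·(760, -2.72×10⁴, -620) = (1.22×10⁻¹⁶, -4.35×10⁻¹⁵, -9.93×10⁻¹⁷) N.
|a| = |F|/m = 4.354×10⁻¹⁵/3.82×10⁻²⁶ ≈ 1.14×10¹¹ m/s².

|a| ≈ 1.14×10¹¹ m/s²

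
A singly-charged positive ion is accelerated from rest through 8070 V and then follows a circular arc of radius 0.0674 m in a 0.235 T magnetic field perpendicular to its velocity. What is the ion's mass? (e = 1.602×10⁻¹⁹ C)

m ≈ 2.49×10⁻²⁷ kg

Combine |q|V = ½mv² and r = mv/(|q|B): eliminate v to get m = qB²r²/(2V).
m = (1.602×10⁻¹⁹)(0.235)²(0.0674)²/(2·8070) ≈ 2.49×10⁻²⁷ kg.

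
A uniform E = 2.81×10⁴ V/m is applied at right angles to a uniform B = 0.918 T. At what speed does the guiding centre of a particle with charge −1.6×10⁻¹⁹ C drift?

The E×B drift speed is v_d = E/B.
v_d = 2.81×10⁴/0.918 = 3.06×10⁴ m/s.

v_d ≈ 3.06×10⁴ m/s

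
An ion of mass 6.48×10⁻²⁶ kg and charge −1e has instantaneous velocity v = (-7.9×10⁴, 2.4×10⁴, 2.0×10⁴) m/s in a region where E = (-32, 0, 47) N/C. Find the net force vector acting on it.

F ≈ (5.13×10⁻¹⁸, 0, -7.53×10⁻¹⁸) N

Only an electric field acts, so F = qE = (−1.602×10⁻¹⁹ C)·(-32.0, 0, 47.0) = (5.13×10⁻¹⁸, 0, -7.53×10⁻¹⁸) N.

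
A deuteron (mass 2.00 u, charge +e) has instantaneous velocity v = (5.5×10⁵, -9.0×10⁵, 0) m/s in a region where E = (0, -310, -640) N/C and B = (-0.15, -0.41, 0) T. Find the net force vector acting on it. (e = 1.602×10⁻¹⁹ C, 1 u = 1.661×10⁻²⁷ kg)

v×B = (0, 0, -3.60×10⁵) N/C.
E + v×B = (0, -310, -3.61×10⁵) N/C.
F = q(E + v×B) = (1.602×10⁻¹⁹ C)·(0, -310, -3.61×10⁵) = (0, -4.97×10⁻¹⁷, -5.79×10⁻¹⁴) N.

F ≈ (0, -4.97×10⁻¹⁷, -5.79×10⁻¹⁴) N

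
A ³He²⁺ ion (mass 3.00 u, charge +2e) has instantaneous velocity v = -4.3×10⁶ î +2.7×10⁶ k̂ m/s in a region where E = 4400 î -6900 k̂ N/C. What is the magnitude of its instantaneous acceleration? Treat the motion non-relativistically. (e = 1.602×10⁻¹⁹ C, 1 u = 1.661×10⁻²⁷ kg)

Only an electric field acts, so F = qE = (3.204×10⁻¹⁹ C)·(4400, 0, -6900) = (1.41×10⁻¹⁵, 0, -2.21×10⁻¹⁵) N.
|a| = |F|/m = 2.622×10⁻¹⁵/4.983×10⁻²⁷ ≈ 5.26×10¹¹ m/s².

|a| ≈ 5.26×10¹¹ m/s²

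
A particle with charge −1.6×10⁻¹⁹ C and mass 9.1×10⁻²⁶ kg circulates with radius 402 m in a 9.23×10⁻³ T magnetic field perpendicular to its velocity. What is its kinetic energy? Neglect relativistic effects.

KE ≈ 1.21×10⁷ eV

v = |q|Br/m, then KE = ½mv² = (qBr)²/(2m).
v = (1.6×10⁻¹⁹)(9.23×10⁻³)(402)/9.1×10⁻²⁶ ≈ 6.524×10⁶ m/s.
KE = ½(9.1×10⁻²⁶)(6.524×10⁶)² ≈ 1.94×10⁻¹² J = 1.21×10⁷ eV.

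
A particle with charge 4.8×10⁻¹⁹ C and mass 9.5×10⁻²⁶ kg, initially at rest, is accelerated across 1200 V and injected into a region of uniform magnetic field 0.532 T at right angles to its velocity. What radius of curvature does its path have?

Acceleration: |q|V = ½mv² ⇒ v = √(2|q|V/m) = √(2·4.8×10⁻¹⁹·1200/9.5×10⁻²⁶) ≈ 1.101×10⁵ m/s.
In the field: r = mv/(|q|B) = (9.5×10⁻²⁶)(1.101×10⁵)/((4.8×10⁻¹⁹)(0.532)) ≈ 0.0410 m.

r ≈ 0.0410 m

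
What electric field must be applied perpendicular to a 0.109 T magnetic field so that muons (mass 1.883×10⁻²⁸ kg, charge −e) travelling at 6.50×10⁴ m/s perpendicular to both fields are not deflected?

For straight-line motion qE = qvB, so E = vB.
E = 6.50×10⁴ × 0.109 = 7080 V/m.

E = 7080 V/m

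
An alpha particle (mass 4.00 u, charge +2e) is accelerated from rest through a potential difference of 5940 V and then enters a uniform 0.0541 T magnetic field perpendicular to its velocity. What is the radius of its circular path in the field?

Acceleration: |q|V = ½mv² ⇒ v = √(2|q|V/m) = √(2·3.204×10⁻¹⁹·5940/6.644×10⁻²⁷) ≈ 7.569×10⁵ m/s.
In the field: r = mv/(|q|B) = (6.644×10⁻²⁷)(7.569×10⁵)/((3.204×10⁻¹⁹)(0.0541)) ≈ 0.290 m.

r ≈ 0.290 m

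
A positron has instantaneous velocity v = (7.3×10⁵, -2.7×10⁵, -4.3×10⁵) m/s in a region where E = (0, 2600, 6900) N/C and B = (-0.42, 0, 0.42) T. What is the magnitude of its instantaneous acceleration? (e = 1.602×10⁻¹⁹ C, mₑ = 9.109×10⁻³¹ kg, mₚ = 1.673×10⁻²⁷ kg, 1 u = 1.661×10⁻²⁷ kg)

v×B = (-1.13×10⁵, -1.26×10⁵, -1.13×10⁵) N/C.
E + v×B = (-1.13×10⁵, -1.23×10⁵, -1.06×10⁵) N/C.
F = q(E + v×B) = (1.602×10⁻¹⁹ C)·(-1.13×10⁵, -1.23×10⁵, -1.06×10⁵) = (-1.82×10⁻¹⁴, -1.98×10⁻¹⁴, -1.71×10⁻¹⁴) N.
|a| = |F|/m = 3.181×10⁻¹⁴/9.109×10⁻³¹ ≈ 3.49×10¹⁶ m/s².

|a| ≈ 3.49×10¹⁶ m/s²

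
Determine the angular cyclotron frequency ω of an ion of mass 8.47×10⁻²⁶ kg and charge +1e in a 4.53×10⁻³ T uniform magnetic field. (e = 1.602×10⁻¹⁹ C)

ω ≈ 8570 rad/s

ω = |q|B/m.
ω = (1.602×10⁻¹⁹)(4.53×10⁻³)/8.47×10⁻²⁶ ≈ 8570 rad/s.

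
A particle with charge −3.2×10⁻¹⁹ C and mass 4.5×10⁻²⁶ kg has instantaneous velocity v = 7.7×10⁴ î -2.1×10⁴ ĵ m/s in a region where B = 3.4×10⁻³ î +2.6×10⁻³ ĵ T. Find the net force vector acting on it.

F ≈ (0, 0, -8.69×10⁻¹⁷) N

v×B = (0, 0, 272) N/C.
F = q v×B = (−3.2×10⁻¹⁹ C)·(0, 0, 272) = (0, 0, -8.69×10⁻¹⁷) N.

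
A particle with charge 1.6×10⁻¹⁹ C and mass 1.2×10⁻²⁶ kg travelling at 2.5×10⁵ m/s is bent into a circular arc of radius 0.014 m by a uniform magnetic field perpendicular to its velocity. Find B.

From |q|vB = mv²/r, B = mv/(|q|r).
B = (1.2×10⁻²⁶)(2.5×10⁵)/((1.6×10⁻¹⁹)(0.014)) ≈ 1.3 T.

B ≈ 1.3 T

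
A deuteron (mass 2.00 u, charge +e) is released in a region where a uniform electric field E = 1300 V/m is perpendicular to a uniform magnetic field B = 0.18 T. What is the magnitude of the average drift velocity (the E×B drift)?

v_d ≈ 7200 m/s

The steady drift has the magnetic force balancing the electric force, so v_d = E/B.
v_d = 1300/0.18 = 7200 m/s.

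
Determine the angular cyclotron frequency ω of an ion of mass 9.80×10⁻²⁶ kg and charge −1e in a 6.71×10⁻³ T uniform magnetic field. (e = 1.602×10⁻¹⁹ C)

ω ≈ 1.10×10⁴ rad/s

ω = |q|B/m.
ω = (1.602×10⁻¹⁹)(6.71×10⁻³)/9.80×10⁻²⁶ ≈ 1.10×10⁴ rad/s.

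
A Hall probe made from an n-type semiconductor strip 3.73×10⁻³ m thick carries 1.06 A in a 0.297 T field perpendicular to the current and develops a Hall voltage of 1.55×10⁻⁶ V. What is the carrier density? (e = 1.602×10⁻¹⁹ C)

n ≈ 3.40×10²⁶ m⁻³

From V_H = IB/(n e t), n = IB/(V_H e t).
n = (1.06)(0.297)/((1.55×10⁻⁶)(1.602×10⁻¹⁹)(3.73×10⁻³)) ≈ 3.40×10²⁶ m⁻³.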